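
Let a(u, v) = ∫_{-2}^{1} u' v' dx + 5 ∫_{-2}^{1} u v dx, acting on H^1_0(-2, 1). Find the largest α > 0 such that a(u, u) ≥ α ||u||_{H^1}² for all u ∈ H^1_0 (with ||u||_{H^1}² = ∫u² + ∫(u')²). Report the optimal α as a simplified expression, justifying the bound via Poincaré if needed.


α = 1

Coercivity of a(·,·) on H^1_0(-2, 1) means a(u, u) ≥ α ||u||_{H^1}² for every u ∈ H^1_0.
The interval has length L = 3, and Poincaré/coercivity depend only on L. Here a(u, u) = ∫(u')² + (5)·∫u².
Here c = 5 ≥ 1, so a(u,u) = ∫(u')² + c∫u² ≥ ∫(u')² + ∫u² = ||u||_{H^1}², i.e. α = 1 works. No larger α is possible: a(u,u) ≥ α||u||_{H^1}² means (1−α)∫(u')² ≥ (α−c)∫u², and for the modes u_n = sin(nπ(x−x₀)/L) (x₀ the left endpoint) one has ∫u_n²/∫(u_n')² = (L/(nπ))² → 0, so a(u_n,u_n)/||u_n||_{H^1}² → 1. Hence the optimal constant is α = 1.
Therefore α = 1.


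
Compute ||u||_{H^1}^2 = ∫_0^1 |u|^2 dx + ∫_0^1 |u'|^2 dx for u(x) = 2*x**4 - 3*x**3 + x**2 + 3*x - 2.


||u||_{H^1}^2 = 452/45

The H^1 norm (squared) on an interval (0, L) is
  ||u||_{H^1}^2 = ∫_0^L u(x)^2 dx + ∫_0^L u'(x)^2 dx.
Compute u'(x) = 8*x**3 - 9*x**2 + 2*x + 3.
Then u(x)^2 = 4*x**8 - 12*x**7 + 13*x**6 + 6*x**5 - 25*x**4 + 18*x**3 + 5*x**2 - 12*x + 4 and u'(x)^2 = 64*x**6 - 144*x**5 + 113*x**4 + 12*x**3 - 50*x**2 + 12*x + 9.
Integrate each monomial from 0 to 1 using ∫_0^1 c·x^n dx = c·1^(n+1)/(n+1):
  ∫_0^1 u(x)^2 dx = ∫_0^1 (4*x^8 - 12*x^7 + 13*x^6 + 6*x^5 - 25*x^4 + 18*x^3 + 5*x^2 - 12*x + 4) dx. Term by term:
    ∫_0^1 4*x^8 dx = 4/9;  ∫_0^1 -12*x^7 dx = -3/2;  ∫_0^1 13*x^6 dx = 13/7;
    ∫_0^1 6*x^5 dx = 1;  ∫_0^1 -25*x^4 dx = -5;  ∫_0^1 18*x^3 dx = 9/2;
    ∫_0^1 5*x^2 dx = 5/3;  ∫_0^1 -12*x dx = -6;  ∫_0^1 4 dx = 4.
  Sum: 4/9 − 3/2 + 13/7 + 1 − 5 + 9/2 + 5/3 − 6 + 4 = 61/63.
  ∫_0^1 u'(x)^2 dx = ∫_0^1 (64*x^6 - 144*x^5 + 113*x^4 + 12*x^3 - 50*x^2 + 12*x + 9) dx. Term by term:
    ∫_0^1 64*x^6 dx = 64/7;  ∫_0^1 -144*x^5 dx = -24;  ∫_0^1 113*x^4 dx = 113/5;
    ∫_0^1 12*x^3 dx = 3;  ∫_0^1 -50*x^2 dx = -50/3;  ∫_0^1 12*x dx = 6;
    ∫_0^1 9 dx = 9.
  Sum: 64/7 − 24 + 113/5 + 3 − 50/3 + 6 + 9 = 953/105.
Adding: ||u||_{H^1}^2 = 61/63 + 953/105 = 452/45.


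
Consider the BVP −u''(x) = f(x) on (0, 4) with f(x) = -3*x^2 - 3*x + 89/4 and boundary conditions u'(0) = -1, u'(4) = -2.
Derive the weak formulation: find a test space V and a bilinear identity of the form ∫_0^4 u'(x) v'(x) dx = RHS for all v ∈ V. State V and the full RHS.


V = H^1(0, 4) (v unrestricted at boundary; u is determined up to an additive constant); weak form: ∫_0^4 u'v' dx = ∫_0^4 (-3*x^2 - 3*x + 89/4) v dx − 2·v(4) + v(0) for all v ∈ V.

Multiply both sides by a test function v and integrate from 0 to 4:
  ∫_0^4 −u''(x) v(x) dx = ∫_0^4 f(x) v(x) dx.
Integrate the LHS by parts once:
  ∫_0^4 −u'' v dx = −[u'(x) v(x)]_0^4 + ∫_0^4 u'(x) v'(x) dx.
Thus ∫_0^4 u'(x) v'(x) dx = ∫_0^4 f(x) v(x) dx + [u'(x) v(x)]_0^4.
Choose V so that boundary terms are either known or forced to vanish.
u has inhomogeneous Neumann u'(0) = -1, u'(4) = -2. [u' v]_0^4 = (-2)·v(4) − (-1)·v(0) = − 2·v(4) + v(0). Take V = H^1(0, 4); boundary term becomes part of RHS.
Weak formulation: find u (satisfying any essential BC) such that ∫_0^4 u'(x) v'(x) dx = ∫_0^4 f v dx − 2·v(4) + v(0) for all v ∈ V (Neumann data are natural BCs: they enter the RHS as boundary terms).
Substituting f(x) = -3*x^2 - 3*x + 89/4, the right-hand side is ∫_0^4 (-3*x^2 - 3*x + 89/4) v dx − 2·v(4) + v(0).
Compatibility check (pure Neumann): taking v ≡ 1 ∈ V gives 0 = ∫_0^4 f dx + (-2) − (-1), i.e. ∫_0^4 f dx must equal u'(0) − u'(4) = 1. Indeed ∫_0^4 (-3*x^2 - 3*x + 89/4) dx = 1, so the data are compatible. The solution is then unique only up to an additive constant (fix it e.g. by requiring ∫_0^4 u dx = 0).


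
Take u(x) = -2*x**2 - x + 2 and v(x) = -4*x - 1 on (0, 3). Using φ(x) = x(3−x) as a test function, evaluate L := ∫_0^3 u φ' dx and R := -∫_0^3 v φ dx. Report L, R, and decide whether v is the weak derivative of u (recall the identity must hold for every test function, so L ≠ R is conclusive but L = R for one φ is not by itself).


LHS = 63/2, RHS = 63/2. Yes, v = u' weakly.

u(x) = -2*x**2 - x + 2, classical derivative u'(x) = -4*x - 1.
φ(x) = x(3−x), so φ'(x) = 3 - 2*x.
Note φ(0) = φ(3) = 0, so the boundary term u·φ vanishes.
LHS = ∫_0^3 u(x) φ'(x) dx = ∫_0^3 (4*x^3 - 4*x^2 - 7*x + 6) dx. Term by term:
  ∫_0^3 4*x^3 dx = 81;  ∫_0^3 -4*x^2 dx = -36;  ∫_0^3 -7*x dx = -63/2;
  ∫_0^3 6 dx = 18.
Sum: 81 − 36 − 63/2 + 18 = 63/2.
So LHS = 63/2.
∫_0^3 v(x) φ(x) dx = ∫_0^3 (4*x^3 - 11*x^2 - 3*x) dx. Term by term:
  ∫_0^3 4*x^3 dx = 81;  ∫_0^3 -11*x^2 dx = -99;  ∫_0^3 -3*x dx = -27/2.
Sum: 81 − 99 − 27/2 = -63/2.
So RHS = -∫_0^3 v(x) φ(x) dx = 63/2.
LHS = RHS, so the identity holds for this test φ.
Moreover u is smooth here and v(x) = u'(x) = -4*x - 1 pointwise, so the identity holds for every test function. Hence v is the weak derivative of u.


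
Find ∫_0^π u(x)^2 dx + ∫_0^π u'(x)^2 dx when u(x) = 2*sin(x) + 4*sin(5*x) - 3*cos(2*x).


||u||_{H^1(0,π)}^2 = -120/7 + 469*π/2

u'(x) = 6*sin(2*x) + 2*cos(x) + 20*cos(5*x).
Expand u² and (u')² and integrate term by term on (0, π), using: for integers n ≥ 1, ∫_0^π sin²(nx) dx = ∫_0^π cos²(nx) dx = π/2; for n ≠ n', ∫_0^π sin(nx)sin(n'x) dx = ∫_0^π cos(nx)cos(n'x) dx = 0; and by product-to-sum, ∫_0^π sin(nx)cos(n'x) dx = ½∫_0^π [sin((n+n')x) + sin((n−n')x)] dx, which is 0 when n+n' is even and 2n/(n²−n'²) when n+n' is odd (it need not vanish on (0, π)).
  u² squared terms: (-3)²·∫cos(2x)² dx = 9·π/2 = 9*π/2;  (2)²·∫sin(x)² dx = 4·π/2 = 2*π;  (4)²·∫sin(5x)² dx = 16·π/2 = 8*π.
  u² cross terms: 2·(-3)·(2)·∫cos(2x)·sin(x) dx = -12·(-2/3) = 8;  2·(-3)·(4)·∫cos(2x)·sin(5x) dx = -24·(10/21) = -80/7;  2·(2)·(4)·∫sin(x)·sin(5x) dx = 16·(0) = 0.
  So ∫_0^π u² dx = 9*π/2 + 2*π + 8*π + 8 − 80/7 + 0 = -24/7 + 29*π/2.
  (u')² squared terms: (2)²·∫cos(x)² dx = 4·π/2 = 2*π;  (6)²·∫sin(2x)² dx = 36·π/2 = 18*π;  (20)²·∫cos(5x)² dx = 400·π/2 = 200*π.
  (u')² cross terms: 2·(2)·(6)·∫cos(x)·sin(2x) dx = 24·(4/3) = 32;  2·(2)·(20)·∫cos(x)·cos(5x) dx = 80·(0) = 0;  2·(6)·(20)·∫sin(2x)·cos(5x) dx = 240·(-4/21) = -320/7.
  So ∫_0^π (u')² dx = 2*π + 18*π + 200*π + 32 + 0 − 320/7 = -96/7 + 220*π.
||u||_{H^1}^2 = (-24/7 + 29*π/2) + (-96/7 + 220*π) = -120/7 + 469*π/2.


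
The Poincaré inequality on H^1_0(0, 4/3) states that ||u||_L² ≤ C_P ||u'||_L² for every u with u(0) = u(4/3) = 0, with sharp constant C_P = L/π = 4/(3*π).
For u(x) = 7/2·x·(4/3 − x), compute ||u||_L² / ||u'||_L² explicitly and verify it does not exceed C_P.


||u||_L² / ||u'||_L² = 2*sqrt(10)/15 < C_P = 4/(3*π).

u(x) = 7/2·x·(4/3 − x), so u'(x) = 14/3 - 7*x.
u(x) = 7/2·x·(4/3 − x) vanishes at x = 0 and x = 4/3, so u ∈ H^1_0(0, 4/3). Differentiate via the product rule and integrate the resulting polynomials term by term.
  ∫_0^4/3 u² dx = ∫_0^4/3 (49*x^4/4 - 98*x^3/3 + 196*x^2/9) dx. Term by term:
    ∫_0^4/3 49*x^4/4 dx = 12544/1215;  ∫_0^4/3 -98*x^3/3 dx = -6272/243;  ∫_0^4/3 196*x^2/9 dx = 12544/729.
  Sum: 12544/1215 − 6272/243 + 12544/729 = 6272/3645.
  ∫_0^4/3 (u')² dx = ∫_0^4/3 (49*x^2 - 196*x/3 + 196/9) dx. Term by term:
    ∫_0^4/3 49*x^2 dx = 3136/81;  ∫_0^4/3 -196*x/3 dx = -1568/27;  ∫_0^4/3 196/9 dx = 784/27.
  Sum: 3136/81 − 1568/27 + 784/27 = 784/81.
∫_0^4/3 u² dx = 6272/3645, so ||u||_L² = 56*sqrt(10)/135.
∫_0^4/3 (u')² dx = 784/81, so ||u'||_L² = 28/9.
Ratio ||u||_L² / ||u'||_L² = 2*sqrt(10)/15.
Sharp Poincaré constant on H^1_0(0, 4/3) is C_P = L/π = 4/(3*π), achieved by sin(3*π/4·x).
A polynomial bump cannot attain the sharp Poincaré constant (only the first sine eigenfunction does), so the ratio is strictly less than C_P, consistent with ||u||_L² ≤ C_P ||u'||_L².


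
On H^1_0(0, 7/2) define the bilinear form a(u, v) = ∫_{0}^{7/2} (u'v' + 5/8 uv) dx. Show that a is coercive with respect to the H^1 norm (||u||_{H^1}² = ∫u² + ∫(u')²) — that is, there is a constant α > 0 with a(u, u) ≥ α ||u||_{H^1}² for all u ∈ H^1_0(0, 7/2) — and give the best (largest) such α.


α = (245 + 32*π^2)/(8*(4*π^2 + 49))

Coercivity of a(·,·) on H^1_0(0, 7/2) means a(u, u) ≥ α ||u||_{H^1}² for every u ∈ H^1_0.
The interval has length L = 7/2, and Poincaré/coercivity depend only on L. Here a(u, u) = ∫(u')² + (5/8)·∫u².
Here 0 < c = 5/8 < 1. The condition a(u,u) ≥ α||u||_{H^1}² reads (1−α)∫(u')² ≥ (α−c)∫u². Any admissible α is ≤ 1 (rapidly oscillating u have ∫u²/∫(u')² → 0), and α = 1 would force 0 ≥ (1−c)∫u², impossible since c < 1; so 1−α > 0. By the sharp Poincaré inequality on H^1_0 of an interval of length L, ∫(u')² ≥ (π/L)²∫u² with equality for the first sine mode sin(π(x−x₀)/L) (x₀ the left endpoint), so the inequality holds for all u iff (1−α)(π/L)² ≥ α − c, i.e. α ≤ ((π/L)² + c)/((π/L)² + 1) = (1 + c(L/π)²)/(1 + (L/π)²). With (π/L)² = 4*π^2/49 and c = 5/8, the largest admissible constant is α = ((π/L)² + c)/((π/L)² + 1).
Simplifying, α = (245 + 32*π^2)/(8*(4*π^2 + 49)).


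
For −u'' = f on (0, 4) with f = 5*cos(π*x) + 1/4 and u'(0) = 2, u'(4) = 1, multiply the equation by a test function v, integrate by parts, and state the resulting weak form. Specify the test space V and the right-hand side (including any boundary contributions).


V = H^1(0, 4) (v unrestricted at boundary; u is determined up to an additive constant); weak form: ∫_0^4 u'v' dx = ∫_0^4 (5*cos(π*x) + 1/4) v dx + v(4) − 2·v(0) for all v ∈ V.

Multiply both sides by a test function v and integrate from 0 to 4:
  ∫_0^4 −u''(x) v(x) dx = ∫_0^4 f(x) v(x) dx.
Integrate the LHS by parts once:
  ∫_0^4 −u'' v dx = −[u'(x) v(x)]_0^4 + ∫_0^4 u'(x) v'(x) dx.
Thus ∫_0^4 u'(x) v'(x) dx = ∫_0^4 f(x) v(x) dx + [u'(x) v(x)]_0^4.
Choose V so that boundary terms are either known or forced to vanish.
u has inhomogeneous Neumann u'(0) = 2, u'(4) = 1. [u' v]_0^4 = (1)·v(4) − (2)·v(0) = v(4) − 2·v(0). Take V = H^1(0, 4); boundary term becomes part of RHS.
Weak formulation: find u (satisfying any essential BC) such that ∫_0^4 u'(x) v'(x) dx = ∫_0^4 f v dx + v(4) − 2·v(0) for all v ∈ V (Neumann data are natural BCs: they enter the RHS as boundary terms).
Substituting f(x) = 5*cos(π*x) + 1/4, the right-hand side is ∫_0^4 (5*cos(π*x) + 1/4) v dx + v(4) − 2·v(0).
Compatibility check (pure Neumann): taking v ≡ 1 ∈ V gives 0 = ∫_0^4 f dx + (1) − (2), i.e. ∫_0^4 f dx must equal u'(0) − u'(4) = 1. Indeed ∫_0^4 (5*cos(π*x) + 1/4) dx = 1, so the data are compatible. The solution is then unique only up to an additive constant (fix it e.g. by requiring ∫_0^4 u dx = 0).


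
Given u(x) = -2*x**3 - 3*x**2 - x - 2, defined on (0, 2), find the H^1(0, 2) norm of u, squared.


||u||_{H^1}^2 = 111658/105

The H^1 norm (squared) on an interval (0, L) is
  ||u||_{H^1}^2 = ∫_0^L u(x)^2 dx + ∫_0^L u'(x)^2 dx.
Compute u'(x) = -6*x**2 - 6*x - 1.
Then u(x)^2 = 4*x**6 + 12*x**5 + 13*x**4 + 14*x**3 + 13*x**2 + 4*x + 4 and u'(x)^2 = 36*x**4 + 72*x**3 + 48*x**2 + 12*x + 1.
Integrate each monomial from 0 to 2 using ∫_0^2 c·x^n dx = c·2^(n+1)/(n+1):
  ∫_0^2 u(x)^2 dx = ∫_0^2 (4*x^6 + 12*x^5 + 13*x^4 + 14*x^3 + 13*x^2 + 4*x + 4) dx. Term by term:
    ∫_0^2 4*x^6 dx = 512/7;  ∫_0^2 12*x^5 dx = 128;  ∫_0^2 13*x^4 dx = 416/5;
    ∫_0^2 14*x^3 dx = 56;  ∫_0^2 13*x^2 dx = 104/3;  ∫_0^2 4*x dx = 8;
    ∫_0^2 4 dx = 8.
  Sum: 512/7 + 128 + 416/5 + 56 + 104/3 + 8 + 8 = 41056/105.
  ∫_0^2 u'(x)^2 dx = ∫_0^2 (36*x^4 + 72*x^3 + 48*x^2 + 12*x + 1) dx. Term by term:
    ∫_0^2 36*x^4 dx = 1152/5;  ∫_0^2 72*x^3 dx = 288;  ∫_0^2 48*x^2 dx = 128;
    ∫_0^2 12*x dx = 24;  ∫_0^2 1 dx = 2.
  Sum: 1152/5 + 288 + 128 + 24 + 2 = 3362/5.
Adding: ||u||_{H^1}^2 = 41056/105 + 3362/5 = 111658/105.


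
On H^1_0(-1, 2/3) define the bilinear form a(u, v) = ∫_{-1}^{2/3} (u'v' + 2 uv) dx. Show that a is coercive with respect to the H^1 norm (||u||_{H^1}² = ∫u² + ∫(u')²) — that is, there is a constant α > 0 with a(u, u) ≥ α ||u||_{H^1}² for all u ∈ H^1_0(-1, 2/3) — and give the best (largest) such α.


α = 1

Coercivity of a(·,·) on H^1_0(-1, 2/3) means a(u, u) ≥ α ||u||_{H^1}² for every u ∈ H^1_0.
The interval has length L = 5/3, and Poincaré/coercivity depend only on L. Here a(u, u) = ∫(u')² + (2)·∫u².
Here c = 2 ≥ 1, so a(u,u) = ∫(u')² + c∫u² ≥ ∫(u')² + ∫u² = ||u||_{H^1}², i.e. α = 1 works. No larger α is possible: a(u,u) ≥ α||u||_{H^1}² means (1−α)∫(u')² ≥ (α−c)∫u², and for the modes u_n = sin(nπ(x−x₀)/L) (x₀ the left endpoint) one has ∫u_n²/∫(u_n')² = (L/(nπ))² → 0, so a(u_n,u_n)/||u_n||_{H^1}² → 1. Hence the optimal constant is α = 1.
Therefore α = 1.


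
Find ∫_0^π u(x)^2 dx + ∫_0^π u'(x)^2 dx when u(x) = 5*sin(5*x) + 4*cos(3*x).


||u||_{H^1(0,π)}^2 = 405*π

u'(x) = -12*sin(3*x) + 25*cos(5*x).
Expand u² and (u')² and integrate term by term on (0, π), using: for integers n ≥ 1, ∫_0^π sin²(nx) dx = ∫_0^π cos²(nx) dx = π/2; for n ≠ n', ∫_0^π sin(nx)sin(n'x) dx = ∫_0^π cos(nx)cos(n'x) dx = 0; and by product-to-sum, ∫_0^π sin(nx)cos(n'x) dx = ½∫_0^π [sin((n+n')x) + sin((n−n')x)] dx, which is 0 when n+n' is even and 2n/(n²−n'²) when n+n' is odd (it need not vanish on (0, π)).
  u² squared terms: (4)²·∫cos(3x)² dx = 16·π/2 = 8*π;  (5)²·∫sin(5x)² dx = 25·π/2 = 25*π/2.
  u² cross terms: 2·(4)·(5)·∫cos(3x)·sin(5x) dx = 40·(0) = 0.
  So ∫_0^π u² dx = 8*π + 25*π/2 + 0 = 41*π/2.
  (u')² squared terms: (-12)²·∫sin(3x)² dx = 144·π/2 = 72*π;  (25)²·∫cos(5x)² dx = 625·π/2 = 625*π/2.
  (u')² cross terms: 2·(-12)·(25)·∫sin(3x)·cos(5x) dx = -600·(0) = 0.
  So ∫_0^π (u')² dx = 72*π + 625*π/2 + 0 = 769*π/2.
||u||_{H^1}^2 = (41*π/2) + (769*π/2) = 405*π.


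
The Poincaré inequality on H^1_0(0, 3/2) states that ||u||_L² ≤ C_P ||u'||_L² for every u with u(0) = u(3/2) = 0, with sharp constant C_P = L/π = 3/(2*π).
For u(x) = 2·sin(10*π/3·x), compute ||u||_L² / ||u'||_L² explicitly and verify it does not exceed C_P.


||u||_L² / ||u'||_L² = 3/(10*π) < C_P = 3/(2*π).

u(x) = 2·sin(10*π/3·x), so u'(x) = 20*π*cos(10*π*x/3)/3.
Writing u(x) = A·sin(kπx/L) with A = 2 and k = 5, use ∫_0^L sin²(kπx/L) dx = L/2 and ∫_0^L cos²(kπx/L) dx = L/2.
u² = 4·sin²(10*π/3·x) and (u')² = 400*π^2/9·cos²(10*π/3·x), and each of sin², cos² integrates to L/2 = 3/4 over (0, 3/2).
∫_0^3/2 u² dx = 3, so ||u||_L² = sqrt(3).
∫_0^3/2 (u')² dx = 100*π^2/3, so ||u'||_L² = 10*sqrt(3)*π/3.
Ratio ||u||_L² / ||u'||_L² = 3/(10*π).
Sharp Poincaré constant on H^1_0(0, 3/2) is C_P = L/π = 3/(2*π), achieved by sin(2*π/3·x).
This is the k = 5 harmonic; the ratio L/(kπ) is strictly less than C_P = L/π, consistent with the sharp inequality ||u||_L² ≤ C_P ||u'||_L².


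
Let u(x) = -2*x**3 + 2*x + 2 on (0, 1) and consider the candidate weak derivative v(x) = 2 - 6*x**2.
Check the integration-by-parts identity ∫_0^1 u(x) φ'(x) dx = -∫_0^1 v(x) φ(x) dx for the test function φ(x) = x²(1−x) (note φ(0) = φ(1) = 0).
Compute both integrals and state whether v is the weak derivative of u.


LHS = 1/30, RHS = 1/30. Yes, v = u' weakly.

u(x) = -2*x**3 + 2*x + 2, classical derivative u'(x) = 2 - 6*x**2.
φ(x) = x²(1−x), so φ'(x) = x*(2 - 3*x).
Note φ(0) = φ(1) = 0, so the boundary term u·φ vanishes.
LHS = ∫_0^1 u(x) φ'(x) dx = ∫_0^1 (6*x^5 - 4*x^4 - 6*x^3 - 2*x^2 + 4*x) dx. Term by term:
  ∫_0^1 6*x^5 dx = 1;  ∫_0^1 -4*x^4 dx = -4/5;  ∫_0^1 -6*x^3 dx = -3/2;
  ∫_0^1 -2*x^2 dx = -2/3;  ∫_0^1 4*x dx = 2.
Sum: 1 − 4/5 − 3/2 − 2/3 + 2 = 1/30.
So LHS = 1/30.
∫_0^1 v(x) φ(x) dx = ∫_0^1 (6*x^5 - 6*x^4 - 2*x^3 + 2*x^2) dx. Term by term:
  ∫_0^1 6*x^5 dx = 1;  ∫_0^1 -6*x^4 dx = -6/5;  ∫_0^1 -2*x^3 dx = -1/2;
  ∫_0^1 2*x^2 dx = 2/3.
Sum: 1 − 6/5 − 1/2 + 2/3 = -1/30.
So RHS = -∫_0^1 v(x) φ(x) dx = 1/30.
LHS = RHS, so the identity holds for this test φ.
Moreover u is smooth here and v(x) = u'(x) = 2 - 6*x**2 pointwise, so the identity holds for every test function. Hence v is the weak derivative of u.


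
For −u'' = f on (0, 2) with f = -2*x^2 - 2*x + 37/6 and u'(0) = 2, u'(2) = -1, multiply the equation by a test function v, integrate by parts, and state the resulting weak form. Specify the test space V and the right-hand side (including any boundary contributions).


V = H^1(0, 2) (v unrestricted at boundary; u is determined up to an additive constant); weak form: ∫_0^2 u'v' dx = ∫_0^2 (-2*x^2 - 2*x + 37/6) v dx − v(2) − 2·v(0) for all v ∈ V.

Multiply both sides by a test function v and integrate from 0 to 2:
  ∫_0^2 −u''(x) v(x) dx = ∫_0^2 f(x) v(x) dx.
Integrate the LHS by parts once:
  ∫_0^2 −u'' v dx = −[u'(x) v(x)]_0^2 + ∫_0^2 u'(x) v'(x) dx.
Thus ∫_0^2 u'(x) v'(x) dx = ∫_0^2 f(x) v(x) dx + [u'(x) v(x)]_0^2.
Choose V so that boundary terms are either known or forced to vanish.
u has inhomogeneous Neumann u'(0) = 2, u'(2) = -1. [u' v]_0^2 = (-1)·v(2) − (2)·v(0) = − v(2) − 2·v(0). Take V = H^1(0, 2); boundary term becomes part of RHS.
Weak formulation: find u (satisfying any essential BC) such that ∫_0^2 u'(x) v'(x) dx = ∫_0^2 f v dx − v(2) − 2·v(0) for all v ∈ V (Neumann data are natural BCs: they enter the RHS as boundary terms).
Substituting f(x) = -2*x^2 - 2*x + 37/6, the right-hand side is ∫_0^2 (-2*x^2 - 2*x + 37/6) v dx − v(2) − 2·v(0).
Compatibility check (pure Neumann): taking v ≡ 1 ∈ V gives 0 = ∫_0^2 f dx + (-1) − (2), i.e. ∫_0^2 f dx must equal u'(0) − u'(2) = 3. Indeed ∫_0^2 (-2*x^2 - 2*x + 37/6) dx = 3, so the data are compatible. The solution is then unique only up to an additive constant (fix it e.g. by requiring ∫_0^2 u dx = 0).


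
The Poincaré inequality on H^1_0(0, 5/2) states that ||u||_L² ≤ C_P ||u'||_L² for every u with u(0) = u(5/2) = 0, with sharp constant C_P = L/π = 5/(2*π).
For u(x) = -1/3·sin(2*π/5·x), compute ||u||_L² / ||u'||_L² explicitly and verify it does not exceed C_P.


||u||_L² / ||u'||_L² = 5/(2*π) = C_P.

u(x) = -1/3·sin(2*π/5·x), so u'(x) = -2*π*cos(2*π*x/5)/15.
Writing u(x) = A·sin(kπx/L) with A = -1/3 and k = 1, use ∫_0^L sin²(kπx/L) dx = L/2 and ∫_0^L cos²(kπx/L) dx = L/2.
u² = 1/9·sin²(2*π/5·x) and (u')² = 4*π^2/225·cos²(2*π/5·x), and each of sin², cos² integrates to L/2 = 5/4 over (0, 5/2).
∫_0^5/2 u² dx = 5/36, so ||u||_L² = sqrt(5)/6.
∫_0^5/2 (u')² dx = π^2/45, so ||u'||_L² = sqrt(5)*π/15.
Ratio ||u||_L² / ||u'||_L² = 5/(2*π).
Sharp Poincaré constant on H^1_0(0, 5/2) is C_P = L/π = 5/(2*π), achieved by sin(2*π/5·x).
This is the k = 1 eigenfunction (up to amplitude), so the ratio equals the sharp Poincaré constant exactly.


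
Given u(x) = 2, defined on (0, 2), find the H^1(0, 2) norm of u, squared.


||u||_{H^1}^2 = 8

The H^1 norm (squared) on an interval (0, L) is
  ||u||_{H^1}^2 = ∫_0^L u(x)^2 dx + ∫_0^L u'(x)^2 dx.
Compute u'(x) = 0.
Then u(x)^2 = 4 and u'(x)^2 = 0.
Integrate each monomial from 0 to 2 using ∫_0^2 c·x^n dx = c·2^(n+1)/(n+1):
  ∫_0^2 u(x)^2 dx = ∫_0^2 (4) dx. Term by term:
    ∫_0^2 4 dx = 8.
  ∫_0^2 u'(x)^2 dx = ∫_0^2 (0) dx. Term by term:
    ∫_0^2 0 dx = 0.
Adding: ||u||_{H^1}^2 = 8 + 0 = 8.


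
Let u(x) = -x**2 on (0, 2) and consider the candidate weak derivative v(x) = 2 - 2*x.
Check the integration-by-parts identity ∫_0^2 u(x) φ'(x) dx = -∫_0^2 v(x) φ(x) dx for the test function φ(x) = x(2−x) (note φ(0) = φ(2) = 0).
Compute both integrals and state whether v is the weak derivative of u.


LHS = 8/3, RHS = 0. No, v is not the weak derivative of u.

u(x) = -x**2, classical derivative u'(x) = -2*x.
φ(x) = x(2−x), so φ'(x) = 2 - 2*x.
Note φ(0) = φ(2) = 0, so the boundary term u·φ vanishes.
LHS = ∫_0^2 u(x) φ'(x) dx = ∫_0^2 (2*x^3 - 2*x^2) dx. Term by term:
  ∫_0^2 2*x^3 dx = 8;  ∫_0^2 -2*x^2 dx = -16/3.
Sum: 8 − 16/3 = 8/3.
So LHS = 8/3.
∫_0^2 v(x) φ(x) dx = ∫_0^2 (2*x^3 - 6*x^2 + 4*x) dx. Term by term:
  ∫_0^2 2*x^3 dx = 8;  ∫_0^2 -6*x^2 dx = -16;  ∫_0^2 4*x dx = 8.
Sum: 8 − 16 + 8 = 0.
So RHS = -∫_0^2 v(x) φ(x) dx = 0.
LHS − RHS = 8/3 ≠ 0, so the identity fails.
(For a valid weak derivative the identity must hold for EVERY test function, in particular this one. The failure shows v is NOT the weak derivative of u.)
Correct weak derivative would be u'(x) = -2*x.


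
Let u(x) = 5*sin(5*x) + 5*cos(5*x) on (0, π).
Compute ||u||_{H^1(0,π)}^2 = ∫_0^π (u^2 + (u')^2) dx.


||u||_{H^1(0,π)}^2 = 650*π

u'(x) = -25*sin(5*x) + 25*cos(5*x).
Expand u² and (u')² and integrate term by term on (0, π), using: for integers n ≥ 1, ∫_0^π sin²(nx) dx = ∫_0^π cos²(nx) dx = π/2; for n ≠ n', ∫_0^π sin(nx)sin(n'x) dx = ∫_0^π cos(nx)cos(n'x) dx = 0; and by product-to-sum, ∫_0^π sin(nx)cos(n'x) dx = ½∫_0^π [sin((n+n')x) + sin((n−n')x)] dx, which is 0 when n+n' is even and 2n/(n²−n'²) when n+n' is odd (it need not vanish on (0, π)).
  u² squared terms: (5)²·∫cos(5x)² dx = 25·π/2 = 25*π/2;  (5)²·∫sin(5x)² dx = 25·π/2 = 25*π/2.
  u² cross terms: 2·(5)·(5)·∫cos(5x)·sin(5x) dx = 50·(0) = 0.
  So ∫_0^π u² dx = 25*π/2 + 25*π/2 + 0 = 25*π.
  (u')² squared terms: (-25)²·∫sin(5x)² dx = 625·π/2 = 625*π/2;  (25)²·∫cos(5x)² dx = 625·π/2 = 625*π/2.
  (u')² cross terms: 2·(-25)·(25)·∫sin(5x)·cos(5x) dx = -1250·(0) = 0.
  So ∫_0^π (u')² dx = 625*π/2 + 625*π/2 + 0 = 625*π.
||u||_{H^1}^2 = (25*π) + (625*π) = 650*π.


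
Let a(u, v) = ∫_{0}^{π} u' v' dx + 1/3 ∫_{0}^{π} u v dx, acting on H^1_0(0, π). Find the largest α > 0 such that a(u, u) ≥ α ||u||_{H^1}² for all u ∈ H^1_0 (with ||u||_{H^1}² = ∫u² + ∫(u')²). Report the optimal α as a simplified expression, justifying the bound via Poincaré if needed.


α = 2/3

Coercivity of a(·,·) on H^1_0(0, π) means a(u, u) ≥ α ||u||_{H^1}² for every u ∈ H^1_0.
The interval has length L = π, and Poincaré/coercivity depend only on L. Here a(u, u) = ∫(u')² + (1/3)·∫u².
Here 0 < c = 1/3 < 1. The condition a(u,u) ≥ α||u||_{H^1}² reads (1−α)∫(u')² ≥ (α−c)∫u². Any admissible α is ≤ 1 (rapidly oscillating u have ∫u²/∫(u')² → 0), and α = 1 would force 0 ≥ (1−c)∫u², impossible since c < 1; so 1−α > 0. By the sharp Poincaré inequality on H^1_0 of an interval of length L, ∫(u')² ≥ (π/L)²∫u² with equality for the first sine mode sin(π(x−x₀)/L) (x₀ the left endpoint), so the inequality holds for all u iff (1−α)(π/L)² ≥ α − c, i.e. α ≤ ((π/L)² + c)/((π/L)² + 1) = (1 + c(L/π)²)/(1 + (L/π)²). With (π/L)² = 1 and c = 1/3, the largest admissible constant is α = ((π/L)² + c)/((π/L)² + 1).
Simplifying, α = 2/3.


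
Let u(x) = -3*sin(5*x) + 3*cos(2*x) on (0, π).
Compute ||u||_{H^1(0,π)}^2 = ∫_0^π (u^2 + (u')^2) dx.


||u||_{H^1(0,π)}^2 = -300/7 + 279*π/2

u'(x) = -6*sin(2*x) - 15*cos(5*x).
Expand u² and (u')² and integrate term by term on (0, π), using: for integers n ≥ 1, ∫_0^π sin²(nx) dx = ∫_0^π cos²(nx) dx = π/2; for n ≠ n', ∫_0^π sin(nx)sin(n'x) dx = ∫_0^π cos(nx)cos(n'x) dx = 0; and by product-to-sum, ∫_0^π sin(nx)cos(n'x) dx = ½∫_0^π [sin((n+n')x) + sin((n−n')x)] dx, which is 0 when n+n' is even and 2n/(n²−n'²) when n+n' is odd (it need not vanish on (0, π)).
  u² squared terms: (-3)²·∫sin(5x)² dx = 9·π/2 = 9*π/2;  (3)²·∫cos(2x)² dx = 9·π/2 = 9*π/2.
  u² cross terms: 2·(-3)·(3)·∫sin(5x)·cos(2x) dx = -18·(10/21) = -60/7.
  So ∫_0^π u² dx = 9*π/2 + 9*π/2 − 60/7 = -60/7 + 9*π.
  (u')² squared terms: (-15)²·∫cos(5x)² dx = 225·π/2 = 225*π/2;  (-6)²·∫sin(2x)² dx = 36·π/2 = 18*π.
  (u')² cross terms: 2·(-15)·(-6)·∫cos(5x)·sin(2x) dx = 180·(-4/21) = -240/7.
  So ∫_0^π (u')² dx = 225*π/2 + 18*π − 240/7 = -240/7 + 261*π/2.
||u||_{H^1}^2 = (-60/7 + 9*π) + (-240/7 + 261*π/2) = -300/7 + 279*π/2.


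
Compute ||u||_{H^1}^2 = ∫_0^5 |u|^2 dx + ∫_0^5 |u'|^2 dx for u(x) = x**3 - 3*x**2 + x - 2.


||u||_{H^1}^2 = 124525/42

The H^1 norm (squared) on an interval (0, L) is
  ||u||_{H^1}^2 = ∫_0^L u(x)^2 dx + ∫_0^L u'(x)^2 dx.
Compute u'(x) = 3*x**2 - 6*x + 1.
Then u(x)^2 = x**6 - 6*x**5 + 11*x**4 - 10*x**3 + 13*x**2 - 4*x + 4 and u'(x)^2 = 9*x**4 - 36*x**3 + 42*x**2 - 12*x + 1.
Integrate each monomial from 0 to 5 using ∫_0^5 c·x^n dx = c·5^(n+1)/(n+1):
  ∫_0^5 u(x)^2 dx = ∫_0^5 (x^6 - 6*x^5 + 11*x^4 - 10*x^3 + 13*x^2 - 4*x + 4) dx. Term by term:
    ∫_0^5 x^6 dx = 78125/7;  ∫_0^5 -6*x^5 dx = -15625;  ∫_0^5 11*x^4 dx = 6875;
    ∫_0^5 -10*x^3 dx = -3125/2;  ∫_0^5 13*x^2 dx = 1625/3;  ∫_0^5 -4*x dx = -50;
    ∫_0^5 4 dx = 20.
  Sum: 78125/7 − 15625 + 6875 − 3125/2 + 1625/3 − 50 + 20 = 57115/42.
  ∫_0^5 u'(x)^2 dx = ∫_0^5 (9*x^4 - 36*x^3 + 42*x^2 - 12*x + 1) dx. Term by term:
    ∫_0^5 9*x^4 dx = 5625;  ∫_0^5 -36*x^3 dx = -5625;  ∫_0^5 42*x^2 dx = 1750;
    ∫_0^5 -12*x dx = -150;  ∫_0^5 1 dx = 5.
  Sum: 5625 − 5625 + 1750 − 150 + 5 = 1605.
Adding: ||u||_{H^1}^2 = 57115/42 + 1605 = 124525/42.


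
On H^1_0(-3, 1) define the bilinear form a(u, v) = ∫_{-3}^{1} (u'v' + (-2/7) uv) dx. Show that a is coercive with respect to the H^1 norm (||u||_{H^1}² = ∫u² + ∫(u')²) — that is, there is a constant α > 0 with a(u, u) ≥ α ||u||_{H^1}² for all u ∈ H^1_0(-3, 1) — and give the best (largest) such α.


α = (-32/7 + π^2)/(π^2 + 16)

Coercivity of a(·,·) on H^1_0(-3, 1) means a(u, u) ≥ α ||u||_{H^1}² for every u ∈ H^1_0.
The interval has length L = 4, and Poincaré/coercivity depend only on L. Here a(u, u) = ∫(u')² + (-2/7)·∫u².
Here c = -2/7 < 0 with |c| < (π/L)² = π^2/16, so coercivity still holds. The condition a(u,u) ≥ α||u||_{H^1}² reads (1−α)∫(u')² ≥ (α−c)∫u². Any admissible α is ≤ 1 (rapidly oscillating u have ∫u²/∫(u')² → 0), and α = 1 would force 0 ≥ (1−c)∫u², impossible since c < 1; so 1−α > 0. By the sharp Poincaré inequality on H^1_0 of an interval of length L, ∫(u')² ≥ (π/L)²∫u² with equality for the first sine mode sin(π(x−x₀)/L) (x₀ the left endpoint), so the inequality holds for all u iff (1−α)(π/L)² ≥ α − c, i.e. α ≤ ((π/L)² + c)/((π/L)² + 1) = (1 + c(L/π)²)/(1 + (L/π)²). (Direct route, valid since c ≤ 0: Poincaré gives c∫u² ≥ c(L/π)²∫(u')², so a(u,u) ≥ (1 + c(L/π)²)∫(u')², while ||u||_{H^1}² ≤ (1 + (L/π)²)∫(u')²; dividing yields the same α.) With (π/L)² = π^2/16 and c = -2/7, the largest admissible constant is α = ((π/L)² + c)/((π/L)² + 1).
Simplifying, α = (-32/7 + π^2)/(π^2 + 16).


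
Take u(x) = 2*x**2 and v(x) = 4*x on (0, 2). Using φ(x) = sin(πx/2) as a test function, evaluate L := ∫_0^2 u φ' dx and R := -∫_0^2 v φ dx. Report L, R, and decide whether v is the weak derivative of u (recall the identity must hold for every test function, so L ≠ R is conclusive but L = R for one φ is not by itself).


LHS = -16/π, RHS = -16/π. Yes, v = u' weakly.

u(x) = 2*x**2, classical derivative u'(x) = 4*x.
φ(x) = sin(πx/2), so φ'(x) = π*cos(π*x/2)/2.
Note φ(0) = φ(2) = 0, so the boundary term u·φ vanishes.
LHS = ∫_0^2 u(x) φ'(x) dx = ∫_0^2 (π*x^2*cos(π*x/2)) dx. Term by term:
  ∫_0^2 π*x^2*cos(π*x/2) dx = -16/π.
So LHS = -16/π.
∫_0^2 v(x) φ(x) dx = ∫_0^2 (4*x*sin(π*x/2)) dx. Term by term:
  ∫_0^2 4*x*sin(π*x/2) dx = 16/π.
So RHS = -∫_0^2 v(x) φ(x) dx = -16/π.
LHS = RHS, so the identity holds for this test φ.
Moreover u is smooth here and v(x) = u'(x) = 4*x pointwise, so the identity holds for every test function. Hence v is the weak derivative of u.


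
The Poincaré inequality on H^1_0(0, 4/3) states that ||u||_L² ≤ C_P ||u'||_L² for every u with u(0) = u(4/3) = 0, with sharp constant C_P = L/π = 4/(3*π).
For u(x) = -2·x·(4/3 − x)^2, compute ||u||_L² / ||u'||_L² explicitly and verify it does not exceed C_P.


||u||_L² / ||u'||_L² = 2*sqrt(14)/21 < C_P = 4/(3*π).

u(x) = -2·x·(4/3 − x)^2, so u'(x) = -6*x^2 + 32*x/3 - 32/9.
u(x) = -2·x·(4/3 − x)^2 vanishes at x = 0 and x = 4/3, so u ∈ H^1_0(0, 4/3). Differentiate via the product rule and integrate the resulting polynomials term by term.
  ∫_0^4/3 u² dx = ∫_0^4/3 (4*x^6 - 64*x^5/3 + 128*x^4/3 - 1024*x^3/27 + 1024*x^2/81) dx. Term by term:
    ∫_0^4/3 4*x^6 dx = 65536/15309;  ∫_0^4/3 -64*x^5/3 dx = -131072/6561;  ∫_0^4/3 128*x^4/3 dx = 131072/3645;
    ∫_0^4/3 -1024*x^3/27 dx = -65536/2187;  ∫_0^4/3 1024*x^2/81 dx = 65536/6561.
  Sum: 65536/15309 − 131072/6561 + 131072/3645 − 65536/2187 + 65536/6561 = 65536/229635.
  ∫_0^4/3 (u')² dx = ∫_0^4/3 (36*x^4 - 128*x^3 + 1408*x^2/9 - 2048*x/27 + 1024/81) dx. Term by term:
    ∫_0^4/3 36*x^4 dx = 4096/135;  ∫_0^4/3 -128*x^3 dx = -8192/81;  ∫_0^4/3 1408*x^2/9 dx = 90112/729;
    ∫_0^4/3 -2048*x/27 dx = -16384/243;  ∫_0^4/3 1024/81 dx = 4096/243.
  Sum: 4096/135 − 8192/81 + 90112/729 − 16384/243 + 4096/243 = 8192/3645.
∫_0^4/3 u² dx = 65536/229635, so ||u||_L² = 256*sqrt(35)/2835.
∫_0^4/3 (u')² dx = 8192/3645, so ||u'||_L² = 64*sqrt(10)/135.
Ratio ||u||_L² / ||u'||_L² = 2*sqrt(14)/21.
Sharp Poincaré constant on H^1_0(0, 4/3) is C_P = L/π = 4/(3*π), achieved by sin(3*π/4·x).
A polynomial bump cannot attain the sharp Poincaré constant (only the first sine eigenfunction does), so the ratio is strictly less than C_P, consistent with ||u||_L² ≤ C_P ||u'||_L².


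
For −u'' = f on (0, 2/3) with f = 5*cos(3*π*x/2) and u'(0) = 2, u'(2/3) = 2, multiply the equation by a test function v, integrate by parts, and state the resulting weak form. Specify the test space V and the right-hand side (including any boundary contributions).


V = H^1(0, 2/3) (v unrestricted at boundary; u is determined up to an additive constant); weak form: ∫_0^2/3 u'v' dx = ∫_0^2/3 (5*cos(3*π*x/2)) v dx + 2·v(2/3) − 2·v(0) for all v ∈ V.

Multiply both sides by a test function v and integrate from 0 to 2/3:
  ∫_0^2/3 −u''(x) v(x) dx = ∫_0^2/3 f(x) v(x) dx.
Integrate the LHS by parts once:
  ∫_0^2/3 −u'' v dx = −[u'(x) v(x)]_0^2/3 + ∫_0^2/3 u'(x) v'(x) dx.
Thus ∫_0^2/3 u'(x) v'(x) dx = ∫_0^2/3 f(x) v(x) dx + [u'(x) v(x)]_0^2/3.
Choose V so that boundary terms are either known or forced to vanish.
u has inhomogeneous Neumann u'(0) = 2, u'(2/3) = 2. [u' v]_0^2/3 = (2)·v(2/3) − (2)·v(0) = 2·v(2/3) − 2·v(0). Take V = H^1(0, 2/3); boundary term becomes part of RHS.
Weak formulation: find u (satisfying any essential BC) such that ∫_0^2/3 u'(x) v'(x) dx = ∫_0^2/3 f v dx + 2·v(2/3) − 2·v(0) for all v ∈ V (Neumann data are natural BCs: they enter the RHS as boundary terms).
Substituting f(x) = 5*cos(3*π*x/2), the right-hand side is ∫_0^2/3 (5*cos(3*π*x/2)) v dx + 2·v(2/3) − 2·v(0).
Compatibility check (pure Neumann): taking v ≡ 1 ∈ V gives 0 = ∫_0^2/3 f dx + (2) − (2), i.e. ∫_0^2/3 f dx must equal u'(0) − u'(2/3) = 0. Indeed ∫_0^2/3 (5*cos(3*π*x/2)) dx = 0, so the data are compatible. The solution is then unique only up to an additive constant (fix it e.g. by requiring ∫_0^2/3 u dx = 0).


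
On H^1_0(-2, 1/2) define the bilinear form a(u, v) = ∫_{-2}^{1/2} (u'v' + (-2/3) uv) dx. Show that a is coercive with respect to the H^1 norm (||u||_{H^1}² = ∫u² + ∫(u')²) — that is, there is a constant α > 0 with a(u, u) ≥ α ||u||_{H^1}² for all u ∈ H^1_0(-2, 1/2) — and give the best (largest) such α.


α = 2*(-25 + 6*π^2)/(3*(25 + 4*π^2))

Coercivity of a(·,·) on H^1_0(-2, 1/2) means a(u, u) ≥ α ||u||_{H^1}² for every u ∈ H^1_0.
The interval has length L = 5/2, and Poincaré/coercivity depend only on L. Here a(u, u) = ∫(u')² + (-2/3)·∫u².
Here c = -2/3 < 0 with |c| < (π/L)² = 4*π^2/25, so coercivity still holds. The condition a(u,u) ≥ α||u||_{H^1}² reads (1−α)∫(u')² ≥ (α−c)∫u². Any admissible α is ≤ 1 (rapidly oscillating u have ∫u²/∫(u')² → 0), and α = 1 would force 0 ≥ (1−c)∫u², impossible since c < 1; so 1−α > 0. By the sharp Poincaré inequality on H^1_0 of an interval of length L, ∫(u')² ≥ (π/L)²∫u² with equality for the first sine mode sin(π(x−x₀)/L) (x₀ the left endpoint), so the inequality holds for all u iff (1−α)(π/L)² ≥ α − c, i.e. α ≤ ((π/L)² + c)/((π/L)² + 1) = (1 + c(L/π)²)/(1 + (L/π)²). (Direct route, valid since c ≤ 0: Poincaré gives c∫u² ≥ c(L/π)²∫(u')², so a(u,u) ≥ (1 + c(L/π)²)∫(u')², while ||u||_{H^1}² ≤ (1 + (L/π)²)∫(u')²; dividing yields the same α.) With (π/L)² = 4*π^2/25 and c = -2/3, the largest admissible constant is α = ((π/L)² + c)/((π/L)² + 1).
Simplifying, α = 2*(-25 + 6*π^2)/(3*(25 + 4*π^2)).


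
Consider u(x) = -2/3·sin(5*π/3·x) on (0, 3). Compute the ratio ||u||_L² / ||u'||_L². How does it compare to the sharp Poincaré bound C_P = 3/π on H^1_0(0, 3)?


||u||_L² / ||u'||_L² = 3/(5*π) < C_P = 3/π.

u(x) = -2/3·sin(5*π/3·x), so u'(x) = -10*π*cos(5*π*x/3)/9.
Writing u(x) = A·sin(kπx/L) with A = -2/3 and k = 5, use ∫_0^L sin²(kπx/L) dx = L/2 and ∫_0^L cos²(kπx/L) dx = L/2.
u² = 4/9·sin²(5*π/3·x) and (u')² = 100*π^2/81·cos²(5*π/3·x), and each of sin², cos² integrates to L/2 = 3/2 over (0, 3).
∫_0^3 u² dx = 2/3, so ||u||_L² = sqrt(6)/3.
∫_0^3 (u')² dx = 50*π^2/27, so ||u'||_L² = 5*sqrt(6)*π/9.
Ratio ||u||_L² / ||u'||_L² = 3/(5*π).
Sharp Poincaré constant on H^1_0(0, 3) is C_P = L/π = 3/π, achieved by sin(π/3·x).
This is the k = 5 harmonic; the ratio L/(kπ) is strictly less than C_P = L/π, consistent with the sharp inequality ||u||_L² ≤ C_P ||u'||_L².


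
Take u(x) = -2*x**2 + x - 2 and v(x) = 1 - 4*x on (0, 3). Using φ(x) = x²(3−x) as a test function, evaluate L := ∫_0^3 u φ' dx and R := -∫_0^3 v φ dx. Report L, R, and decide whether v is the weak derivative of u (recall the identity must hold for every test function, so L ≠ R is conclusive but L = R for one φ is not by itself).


LHS = 837/20, RHS = 837/20. Yes, v = u' weakly.

u(x) = -2*x**2 + x - 2, classical derivative u'(x) = 1 - 4*x.
φ(x) = x²(3−x), so φ'(x) = 3*x*(2 - x).
Note φ(0) = φ(3) = 0, so the boundary term u·φ vanishes.
LHS = ∫_0^3 u(x) φ'(x) dx = ∫_0^3 (6*x^4 - 15*x^3 + 12*x^2 - 12*x) dx. Term by term:
  ∫_0^3 6*x^4 dx = 1458/5;  ∫_0^3 -15*x^3 dx = -1215/4;  ∫_0^3 12*x^2 dx = 108;
  ∫_0^3 -12*x dx = -54.
Sum: 1458/5 − 1215/4 + 108 − 54 = 837/20.
So LHS = 837/20.
∫_0^3 v(x) φ(x) dx = ∫_0^3 (4*x^4 - 13*x^3 + 3*x^2) dx. Term by term:
  ∫_0^3 4*x^4 dx = 972/5;  ∫_0^3 -13*x^3 dx = -1053/4;  ∫_0^3 3*x^2 dx = 27.
Sum: 972/5 − 1053/4 + 27 = -837/20.
So RHS = -∫_0^3 v(x) φ(x) dx = 837/20.
LHS = RHS, so the identity holds for this test φ.
Moreover u is smooth here and v(x) = u'(x) = 1 - 4*x pointwise, so the identity holds for every test function. Hence v is the weak derivative of u.


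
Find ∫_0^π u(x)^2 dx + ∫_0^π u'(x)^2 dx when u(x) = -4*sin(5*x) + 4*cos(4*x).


||u||_{H^1(0,π)}^2 = -5440/9 + 344*π

u'(x) = -16*sin(4*x) - 20*cos(5*x).
Expand u² and (u')² and integrate term by term on (0, π), using: for integers n ≥ 1, ∫_0^π sin²(nx) dx = ∫_0^π cos²(nx) dx = π/2; for n ≠ n', ∫_0^π sin(nx)sin(n'x) dx = ∫_0^π cos(nx)cos(n'x) dx = 0; and by product-to-sum, ∫_0^π sin(nx)cos(n'x) dx = ½∫_0^π [sin((n+n')x) + sin((n−n')x)] dx, which is 0 when n+n' is even and 2n/(n²−n'²) when n+n' is odd (it need not vanish on (0, π)).
  u² squared terms: (-4)²·∫sin(5x)² dx = 16·π/2 = 8*π;  (4)²·∫cos(4x)² dx = 16·π/2 = 8*π.
  u² cross terms: 2·(-4)·(4)·∫sin(5x)·cos(4x) dx = -32·(10/9) = -320/9.
  So ∫_0^π u² dx = 8*π + 8*π − 320/9 = -320/9 + 16*π.
  (u')² squared terms: (-20)²·∫cos(5x)² dx = 400·π/2 = 200*π;  (-16)²·∫sin(4x)² dx = 256·π/2 = 128*π.
  (u')² cross terms: 2·(-20)·(-16)·∫cos(5x)·sin(4x) dx = 640·(-8/9) = -5120/9.
  So ∫_0^π (u')² dx = 200*π + 128*π − 5120/9 = -5120/9 + 328*π.
||u||_{H^1}^2 = (-320/9 + 16*π) + (-5120/9 + 328*π) = -5440/9 + 344*π.


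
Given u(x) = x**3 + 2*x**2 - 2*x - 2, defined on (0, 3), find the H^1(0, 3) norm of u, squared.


||u||_{H^1}^2 = 51339/35

The H^1 norm (squared) on an interval (0, L) is
  ||u||_{H^1}^2 = ∫_0^L u(x)^2 dx + ∫_0^L u'(x)^2 dx.
Compute u'(x) = 3*x**2 + 4*x - 2.
Then u(x)^2 = x**6 + 4*x**5 - 12*x**3 - 4*x**2 + 8*x + 4 and u'(x)^2 = 9*x**4 + 24*x**3 + 4*x**2 - 16*x + 4.
Integrate each monomial from 0 to 3 using ∫_0^3 c·x^n dx = c·3^(n+1)/(n+1):
  ∫_0^3 u(x)^2 dx = ∫_0^3 (x^6 + 4*x^5 - 12*x^3 - 4*x^2 + 8*x + 4) dx. Term by term:
    ∫_0^3 x^6 dx = 2187/7;  ∫_0^3 4*x^5 dx = 486;  ∫_0^3 -12*x^3 dx = -243;
    ∫_0^3 -4*x^2 dx = -36;  ∫_0^3 8*x dx = 36;  ∫_0^3 4 dx = 12.
  Sum: 2187/7 + 486 − 243 − 36 + 36 + 12 = 3972/7.
  ∫_0^3 u'(x)^2 dx = ∫_0^3 (9*x^4 + 24*x^3 + 4*x^2 - 16*x + 4) dx. Term by term:
    ∫_0^3 9*x^4 dx = 2187/5;  ∫_0^3 24*x^3 dx = 486;  ∫_0^3 4*x^2 dx = 36;
    ∫_0^3 -16*x dx = -72;  ∫_0^3 4 dx = 12.
  Sum: 2187/5 + 486 + 36 − 72 + 12 = 4497/5.
Adding: ||u||_{H^1}^2 = 3972/7 + 4497/5 = 51339/35.


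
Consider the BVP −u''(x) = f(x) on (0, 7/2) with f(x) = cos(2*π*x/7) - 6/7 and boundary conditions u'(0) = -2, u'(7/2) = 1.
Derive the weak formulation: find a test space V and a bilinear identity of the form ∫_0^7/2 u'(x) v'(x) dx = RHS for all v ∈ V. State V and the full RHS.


V = H^1(0, 7/2) (v unrestricted at boundary; u is determined up to an additive constant); weak form: ∫_0^7/2 u'v' dx = ∫_0^7/2 (cos(2*π*x/7) - 6/7) v dx + v(7/2) + 2·v(0) for all v ∈ V.

Multiply both sides by a test function v and integrate from 0 to 7/2:
  ∫_0^7/2 −u''(x) v(x) dx = ∫_0^7/2 f(x) v(x) dx.
Integrate the LHS by parts once:
  ∫_0^7/2 −u'' v dx = −[u'(x) v(x)]_0^7/2 + ∫_0^7/2 u'(x) v'(x) dx.
Thus ∫_0^7/2 u'(x) v'(x) dx = ∫_0^7/2 f(x) v(x) dx + [u'(x) v(x)]_0^7/2.
Choose V so that boundary terms are either known or forced to vanish.
u has inhomogeneous Neumann u'(0) = -2, u'(7/2) = 1. [u' v]_0^7/2 = (1)·v(7/2) − (-2)·v(0) = v(7/2) + 2·v(0). Take V = H^1(0, 7/2); boundary term becomes part of RHS.
Weak formulation: find u (satisfying any essential BC) such that ∫_0^7/2 u'(x) v'(x) dx = ∫_0^7/2 f v dx + v(7/2) + 2·v(0) for all v ∈ V (Neumann data are natural BCs: they enter the RHS as boundary terms).
Substituting f(x) = cos(2*π*x/7) - 6/7, the right-hand side is ∫_0^7/2 (cos(2*π*x/7) - 6/7) v dx + v(7/2) + 2·v(0).
Compatibility check (pure Neumann): taking v ≡ 1 ∈ V gives 0 = ∫_0^7/2 f dx + (1) − (-2), i.e. ∫_0^7/2 f dx must equal u'(0) − u'(7/2) = -3. Indeed ∫_0^7/2 (cos(2*π*x/7) - 6/7) dx = -3, so the data are compatible. The solution is then unique only up to an additive constant (fix it e.g. by requiring ∫_0^7/2 u dx = 0).


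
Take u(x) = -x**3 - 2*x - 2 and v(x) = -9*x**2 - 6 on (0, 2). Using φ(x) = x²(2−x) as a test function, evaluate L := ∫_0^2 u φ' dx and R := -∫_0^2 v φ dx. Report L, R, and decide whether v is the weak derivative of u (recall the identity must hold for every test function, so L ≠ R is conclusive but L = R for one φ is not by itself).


LHS = 136/15, RHS = 136/5. No, v is not the weak derivative of u.

u(x) = -x**3 - 2*x - 2, classical derivative u'(x) = -3*x**2 - 2.
φ(x) = x²(2−x), so φ'(x) = x*(4 - 3*x).
Note φ(0) = φ(2) = 0, so the boundary term u·φ vanishes.
LHS = ∫_0^2 u(x) φ'(x) dx = ∫_0^2 (3*x^5 - 4*x^4 + 6*x^3 - 2*x^2 - 8*x) dx. Term by term:
  ∫_0^2 3*x^5 dx = 32;  ∫_0^2 -4*x^4 dx = -128/5;  ∫_0^2 6*x^3 dx = 24;
  ∫_0^2 -2*x^2 dx = -16/3;  ∫_0^2 -8*x dx = -16.
Sum: 32 − 128/5 + 24 − 16/3 − 16 = 136/15.
So LHS = 136/15.
∫_0^2 v(x) φ(x) dx = ∫_0^2 (9*x^5 - 18*x^4 + 6*x^3 - 12*x^2) dx. Term by term:
  ∫_0^2 9*x^5 dx = 96;  ∫_0^2 -18*x^4 dx = -576/5;  ∫_0^2 6*x^3 dx = 24;
  ∫_0^2 -12*x^2 dx = -32.
Sum: 96 − 576/5 + 24 − 32 = -136/5.
So RHS = -∫_0^2 v(x) φ(x) dx = 136/5.
LHS − RHS = -272/15 ≠ 0, so the identity fails.
(For a valid weak derivative the identity must hold for EVERY test function, in particular this one. The failure shows v is NOT the weak derivative of u.)
Correct weak derivative would be u'(x) = -3*x**2 - 2.
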